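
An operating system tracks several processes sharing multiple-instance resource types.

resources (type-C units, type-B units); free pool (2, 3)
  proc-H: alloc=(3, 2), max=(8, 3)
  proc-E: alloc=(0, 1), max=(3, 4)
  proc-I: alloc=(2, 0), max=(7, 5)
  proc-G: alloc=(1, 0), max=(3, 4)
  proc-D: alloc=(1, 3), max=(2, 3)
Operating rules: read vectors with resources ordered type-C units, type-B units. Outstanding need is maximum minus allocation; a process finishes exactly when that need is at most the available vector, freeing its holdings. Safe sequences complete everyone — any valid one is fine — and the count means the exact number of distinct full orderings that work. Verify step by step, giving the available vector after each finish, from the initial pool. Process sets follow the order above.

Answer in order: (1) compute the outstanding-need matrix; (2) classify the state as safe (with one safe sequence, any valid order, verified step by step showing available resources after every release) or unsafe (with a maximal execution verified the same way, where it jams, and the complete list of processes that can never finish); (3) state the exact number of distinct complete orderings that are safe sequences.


(1) Need matrix, components ordered type-C units, type-B units:
  proc-H: (5, 1)
  proc-E: (3, 3)
  proc-I: (5, 5)
  proc-G: (2, 4)
  proc-D: (1, 0)
(2) UNSAFE — no complete ordering exists.
Key observation: type-C units is the bottleneck — with proc-D, proc-E, proc-G done the pool holds (4, 7), short of every remaining need.
The run proc-D, proc-E, proc-G cannot be extended any further. Step-by-step check:
  pool = (2, 3)
  proc-D needs (1, 0) <= (2, 3) -> finishes; pool += (1, 3) = (3, 6)
  proc-E needs (3, 3) <= (3, 6) -> finishes; pool += (0, 1) = (3, 7)
  proc-G needs (2, 4) <= (3, 7) -> finishes; pool += (1, 0) = (4, 7)
  proc-H cannot run: need (5, 1) vs free (4, 7) (insufficient type-C units)
  proc-I cannot run: need (5, 5) vs free (4, 7) (insufficient type-C units)
Processes that can never finish: proc-H and proc-I.
(3) Precisely 0 of the possible complete orderings are safe sequences.


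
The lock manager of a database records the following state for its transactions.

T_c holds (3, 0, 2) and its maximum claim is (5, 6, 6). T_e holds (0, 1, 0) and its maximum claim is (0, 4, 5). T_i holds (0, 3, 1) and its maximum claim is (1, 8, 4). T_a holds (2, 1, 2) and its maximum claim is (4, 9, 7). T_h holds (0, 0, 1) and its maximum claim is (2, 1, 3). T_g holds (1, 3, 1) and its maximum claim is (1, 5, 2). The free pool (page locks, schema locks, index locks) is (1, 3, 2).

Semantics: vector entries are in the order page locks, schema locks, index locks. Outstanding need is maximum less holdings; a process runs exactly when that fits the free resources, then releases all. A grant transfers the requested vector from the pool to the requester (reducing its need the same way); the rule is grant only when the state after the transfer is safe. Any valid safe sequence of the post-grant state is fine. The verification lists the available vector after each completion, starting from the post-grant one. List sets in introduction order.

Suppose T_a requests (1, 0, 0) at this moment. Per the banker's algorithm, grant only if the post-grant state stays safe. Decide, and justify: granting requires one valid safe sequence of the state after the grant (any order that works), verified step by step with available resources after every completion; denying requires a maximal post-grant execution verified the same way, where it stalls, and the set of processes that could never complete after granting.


DENY. Granting would leave the state unsafe.
Key observation: after T_g, T_i the pool peaks at (1, 9, 4), and each blocked process is short somewhere: T_c on page locks; T_e on index locks; T_a on index locks; T_h on page locks.
Pretend the grant happened; the run T_g, T_i goes as far as possible. Check, step by step:
  pool = (0, 3, 2)
  T_g needs (0, 2, 1) <= (0, 3, 2) -> finishes; pool += (1, 3, 1) = (1, 6, 3)
  T_i needs (1, 5, 3) <= (1, 6, 3) -> finishes; pool += (0, 3, 1) = (1, 9, 4)
  T_c cannot run: need (2, 6, 4) vs free (1, 9, 4) (insufficient page locks)
  T_e cannot run: need (0, 3, 5) vs free (1, 9, 4) (insufficient index locks)
  T_a cannot run: need (1, 8, 5) vs free (1, 9, 4) (insufficient index locks)
  T_h cannot run: need (2, 1, 2) vs free (1, 9, 4) (insufficient page locks)
Had the request been granted, T_c, T_e, T_a and T_h could never finish.


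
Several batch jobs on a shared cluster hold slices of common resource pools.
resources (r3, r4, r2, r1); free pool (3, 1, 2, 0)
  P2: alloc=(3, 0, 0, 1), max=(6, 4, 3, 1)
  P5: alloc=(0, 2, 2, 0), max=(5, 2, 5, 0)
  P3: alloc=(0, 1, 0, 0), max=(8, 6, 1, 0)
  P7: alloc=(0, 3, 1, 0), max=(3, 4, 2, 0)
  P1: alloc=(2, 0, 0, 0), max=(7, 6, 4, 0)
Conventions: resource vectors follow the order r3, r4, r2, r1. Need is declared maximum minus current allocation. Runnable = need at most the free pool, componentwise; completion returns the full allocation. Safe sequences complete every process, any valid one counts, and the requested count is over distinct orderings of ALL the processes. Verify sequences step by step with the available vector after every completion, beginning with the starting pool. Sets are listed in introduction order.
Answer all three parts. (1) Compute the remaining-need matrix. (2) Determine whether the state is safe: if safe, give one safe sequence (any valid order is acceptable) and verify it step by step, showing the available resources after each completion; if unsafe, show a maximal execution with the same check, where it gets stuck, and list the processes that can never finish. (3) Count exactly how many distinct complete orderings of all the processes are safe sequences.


(1) Need matrix, components ordered r3, r4, r2, r1:
  P2: (3, 4, 3, 0)
  P5: (5, 0, 3, 0)
  P3: (8, 5, 1, 0)
  P7: (3, 1, 1, 0)
  P1: (5, 6, 4, 0)
(2) SAFE — a valid safe sequence is P7, P2, P5, P1, P3.
Key observation: P7 is the earliest step where a requested resource binds exactly: need (3, 1, 1, 0), pool (3, 1, 2, 0) at its turn.
Step-by-step check:
  pool = (3, 1, 2, 0)
  P7 needs (3, 1, 1, 0) <= (3, 1, 2, 0) -> finishes; pool += (0, 3, 1, 0) = (3, 4, 3, 0)
  P2 needs (3, 4, 3, 0) <= (3, 4, 3, 0) -> finishes; pool += (3, 0, 0, 1) = (6, 4, 3, 1)
  P5 needs (5, 0, 3, 0) <= (6, 4, 3, 1) -> finishes; pool += (0, 2, 2, 0) = (6, 6, 5, 1)
  P1 needs (5, 6, 4, 0) <= (6, 6, 5, 1) -> finishes; pool += (2, 0, 0, 0) = (8, 6, 5, 1)
  P3 needs (8, 5, 1, 0) <= (8, 6, 5, 1) -> finishes; pool += (0, 1, 0, 0) = (8, 7, 5, 1)
(3) Precisely 1 of the possible complete orderings is a safe sequence.


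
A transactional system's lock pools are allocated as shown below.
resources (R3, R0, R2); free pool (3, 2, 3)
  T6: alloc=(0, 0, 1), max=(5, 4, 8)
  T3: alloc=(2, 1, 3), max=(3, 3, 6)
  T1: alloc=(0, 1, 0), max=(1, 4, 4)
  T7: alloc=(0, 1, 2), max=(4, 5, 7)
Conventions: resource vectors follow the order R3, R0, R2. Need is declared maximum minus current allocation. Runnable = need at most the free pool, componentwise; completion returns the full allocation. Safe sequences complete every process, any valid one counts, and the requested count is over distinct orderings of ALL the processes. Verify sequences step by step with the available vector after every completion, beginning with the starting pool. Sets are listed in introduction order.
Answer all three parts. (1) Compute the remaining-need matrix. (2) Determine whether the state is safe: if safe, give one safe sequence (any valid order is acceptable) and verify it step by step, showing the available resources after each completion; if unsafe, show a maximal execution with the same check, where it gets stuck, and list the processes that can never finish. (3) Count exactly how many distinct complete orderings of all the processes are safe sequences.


(1) Outstanding need per process (order R3, R0, R2):
  T6: (5, 4, 7)
  T3: (1, 2, 3)
  T1: (1, 3, 4)
  T7: (4, 4, 5)
(2) SAFE — a valid safe sequence is T3, T1, T7, T6.
Key observation: T3 is the earliest step where a requested resource binds exactly: need (1, 2, 3), pool (3, 2, 3) at its turn.
Check, step by step:
  pool = (3, 2, 3)
  T3: need (1, 2, 3) fits (3, 2, 3); releases (2, 1, 3), pool now (5, 3, 6)
  T1: need (1, 3, 4) fits (5, 3, 6); releases (0, 1, 0), pool now (5, 4, 6)
  T7: need (4, 4, 5) fits (5, 4, 6); releases (0, 1, 2), pool now (5, 5, 8)
  T6: need (5, 4, 7) fits (5, 5, 8); releases (0, 0, 1), pool now (5, 5, 9)
(3) The exact count: 1 of the possible complete orderings is a safe sequence.


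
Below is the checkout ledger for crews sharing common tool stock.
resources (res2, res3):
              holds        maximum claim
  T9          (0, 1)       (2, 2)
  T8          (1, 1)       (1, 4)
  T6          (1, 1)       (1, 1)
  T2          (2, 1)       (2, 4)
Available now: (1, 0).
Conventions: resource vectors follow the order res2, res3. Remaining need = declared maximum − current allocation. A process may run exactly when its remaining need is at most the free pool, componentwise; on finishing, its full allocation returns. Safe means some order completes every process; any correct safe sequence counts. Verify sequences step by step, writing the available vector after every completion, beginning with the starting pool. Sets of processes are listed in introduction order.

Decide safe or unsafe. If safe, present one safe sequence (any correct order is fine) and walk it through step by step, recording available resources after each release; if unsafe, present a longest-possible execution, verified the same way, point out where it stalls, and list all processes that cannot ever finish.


The state is UNSAFE.
Key observation: no order helps: past T6, T9, the free pool tops out at (2, 2), below what each blocked process needs in res3.
Going as far as possible: T6, T9; after that, nothing fits. Walking it through:
  pool = (1, 0)
  T6 needs (0, 0) <= (1, 0) -> finishes; pool += (1, 1) = (2, 1)
  T9 needs (2, 1) <= (2, 1) -> finishes; pool += (0, 1) = (2, 2)
  blocked: T8 wants (0, 3), pool (2, 2) — not enough res3
  blocked: T2 wants (0, 3), pool (2, 2) — not enough res3
Permanently blocked: T8 and T2.


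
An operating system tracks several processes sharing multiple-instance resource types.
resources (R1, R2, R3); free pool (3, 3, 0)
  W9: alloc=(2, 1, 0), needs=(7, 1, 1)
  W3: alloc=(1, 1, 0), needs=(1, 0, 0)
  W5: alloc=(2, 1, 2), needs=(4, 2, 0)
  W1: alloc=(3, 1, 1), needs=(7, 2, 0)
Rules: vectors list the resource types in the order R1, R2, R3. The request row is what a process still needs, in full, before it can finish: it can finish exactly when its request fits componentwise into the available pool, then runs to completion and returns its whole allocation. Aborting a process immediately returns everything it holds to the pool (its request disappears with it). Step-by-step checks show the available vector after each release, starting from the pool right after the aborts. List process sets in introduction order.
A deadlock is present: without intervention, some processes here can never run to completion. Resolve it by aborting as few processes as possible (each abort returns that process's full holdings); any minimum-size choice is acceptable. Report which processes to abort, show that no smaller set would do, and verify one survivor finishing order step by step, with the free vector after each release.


Minimum abort set: W1.
Key observation: before aborting W1, W9 was permanently blocked — no order could ever run it; afterwards it completes at step 3.
Minimality: the empty abort set fails — the state is deadlocked as it stands.
The survivors complete as W5, W3, W9. Verifying each step (starting from the post-abort pool):
  pool = (6, 4, 1)
  run W5 (needs (4, 2, 0), free (6, 4, 1)); after release of (2, 1, 2) the pool is (8, 5, 3)
  run W3 (needs (1, 0, 0), free (8, 5, 3)); after release of (1, 1, 0) the pool is (9, 6, 3)
  run W9 (needs (7, 1, 1), free (9, 6, 3)); after release of (2, 1, 0) the pool is (11, 7, 3)


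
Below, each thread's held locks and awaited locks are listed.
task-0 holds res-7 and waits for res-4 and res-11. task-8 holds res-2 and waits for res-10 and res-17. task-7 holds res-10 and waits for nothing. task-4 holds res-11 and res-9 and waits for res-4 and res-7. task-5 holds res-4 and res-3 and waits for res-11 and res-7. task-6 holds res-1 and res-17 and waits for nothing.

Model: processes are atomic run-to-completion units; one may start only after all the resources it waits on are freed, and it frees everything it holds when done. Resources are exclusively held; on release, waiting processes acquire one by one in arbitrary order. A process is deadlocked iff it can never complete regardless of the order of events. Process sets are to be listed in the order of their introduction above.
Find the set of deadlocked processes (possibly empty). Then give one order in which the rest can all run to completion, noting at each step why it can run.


Deadlocked set: task-0, task-4 and task-5.
Key observation: nobody on the ring task-0 -> task-4 -> task-0 can start until another member finishes, which never happens; task-5 is caught in further circular waits.
One completion order for the rest: task-6, task-7, task-8.
Step-by-step check:
  task-6: no waits; runs immediately, freeing res-1 and res-17
  task-7: no waits; runs immediately, freeing res-10
  run task-8 (all its waits — res-10 and res-17 — are resolved); releases res-2


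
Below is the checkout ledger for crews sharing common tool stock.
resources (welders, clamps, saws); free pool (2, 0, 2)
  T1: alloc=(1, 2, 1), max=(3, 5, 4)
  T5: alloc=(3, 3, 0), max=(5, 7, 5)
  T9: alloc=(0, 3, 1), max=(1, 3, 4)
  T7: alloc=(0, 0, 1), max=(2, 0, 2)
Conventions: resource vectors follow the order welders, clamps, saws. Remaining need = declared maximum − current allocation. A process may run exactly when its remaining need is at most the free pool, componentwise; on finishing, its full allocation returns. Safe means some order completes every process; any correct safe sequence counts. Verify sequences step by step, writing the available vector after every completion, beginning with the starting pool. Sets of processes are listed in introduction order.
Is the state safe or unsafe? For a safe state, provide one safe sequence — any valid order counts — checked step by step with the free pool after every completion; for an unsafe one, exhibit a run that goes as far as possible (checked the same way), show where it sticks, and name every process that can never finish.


SAFE. One safe sequence: T7, T9, T1, T5.
Key observation: the first exact fit in this order is T7 — it needs (2, 0, 1) with (2, 0, 2) free, meeting a requested resource to the last unit.
Walking it through:
  pool = (2, 0, 2)
  T7: need (2, 0, 1) fits (2, 0, 2); releases (0, 0, 1), pool now (2, 0, 3)
  T9: need (1, 0, 3) fits (2, 0, 3); releases (0, 3, 1), pool now (2, 3, 4)
  T1: need (2, 3, 3) fits (2, 3, 4); releases (1, 2, 1), pool now (3, 5, 5)
  T5: need (2, 4, 5) fits (3, 5, 5); releases (3, 3, 0), pool now (6, 8, 5)


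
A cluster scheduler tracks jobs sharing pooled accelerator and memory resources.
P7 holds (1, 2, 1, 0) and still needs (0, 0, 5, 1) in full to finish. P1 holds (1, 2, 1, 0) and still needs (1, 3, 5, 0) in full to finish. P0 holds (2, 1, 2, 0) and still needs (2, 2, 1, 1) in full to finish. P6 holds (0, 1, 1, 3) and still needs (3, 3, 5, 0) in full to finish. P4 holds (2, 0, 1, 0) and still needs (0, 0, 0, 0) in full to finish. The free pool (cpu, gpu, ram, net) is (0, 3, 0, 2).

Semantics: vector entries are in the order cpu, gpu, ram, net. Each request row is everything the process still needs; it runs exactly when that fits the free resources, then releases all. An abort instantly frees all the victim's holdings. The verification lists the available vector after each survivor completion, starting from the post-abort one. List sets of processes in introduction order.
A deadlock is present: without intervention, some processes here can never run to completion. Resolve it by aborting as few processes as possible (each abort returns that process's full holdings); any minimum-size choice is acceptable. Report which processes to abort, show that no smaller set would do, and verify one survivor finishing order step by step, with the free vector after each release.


Minimum abort set: P7 and P6.
Key observation: before aborting P7 and P6, P1 was permanently blocked — no order could ever run it; afterwards it completes at step 3.
Minimality, checking each single-abort alternative: P7 alone leaves P1 blocked (short on ram); P1 alone leaves P7 blocked (short on ram); P0 alone leaves P7 blocked (short on ram); P6 alone leaves P7 blocked (short on ram); P4 alone leaves P7 blocked (short on ram).
Survivors finish in the order: P4, P0, P1. Walking it through (pool after the aborts first):
  pool = (1, 6, 2, 5)
  P4 needs (0, 0, 0, 0) <= (1, 6, 2, 5) -> finishes; pool += (2, 0, 1, 0) = (3, 6, 3, 5)
  P0 needs (2, 2, 1, 1) <= (3, 6, 3, 5) -> finishes; pool += (2, 1, 2, 0) = (5, 7, 5, 5)
  P1 needs (1, 3, 5, 0) <= (5, 7, 5, 5) -> finishes; pool += (1, 2, 1, 0) = (6, 9, 6, 5)


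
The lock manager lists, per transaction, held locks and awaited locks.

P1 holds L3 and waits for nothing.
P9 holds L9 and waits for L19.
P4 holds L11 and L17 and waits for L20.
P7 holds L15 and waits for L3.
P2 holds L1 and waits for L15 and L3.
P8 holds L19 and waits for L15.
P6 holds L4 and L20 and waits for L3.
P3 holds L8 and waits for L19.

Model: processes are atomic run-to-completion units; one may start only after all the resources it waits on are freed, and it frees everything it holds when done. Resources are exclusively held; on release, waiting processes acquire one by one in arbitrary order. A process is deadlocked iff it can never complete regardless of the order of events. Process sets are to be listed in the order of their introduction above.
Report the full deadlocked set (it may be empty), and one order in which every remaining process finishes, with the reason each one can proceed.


Nothing here is deadlocked.
Key observation: there is no circular wait here — follow any chain and it reaches a process that is free to run now.
The rest can finish in the order P1, P7, P8, P3, P9, P6, P2, P4.
Verifying each step:
  run P1 (it waits on nothing); releases L3
  run P7 (all its waits — L3 — are resolved); releases L15
  run P8 (all its waits — L15 — are resolved); releases L19
  run P3 (all its waits — L19 — are resolved); releases L8
  run P9 (all its waits — L19 — are resolved); releases L9
  run P6 (all its waits — L3 — are resolved); releases L4 and L20
  run P2 (all its waits — L15 and L3 — are resolved); releases L1
  run P4 (all its waits — L20 — are resolved); releases L11 and L17


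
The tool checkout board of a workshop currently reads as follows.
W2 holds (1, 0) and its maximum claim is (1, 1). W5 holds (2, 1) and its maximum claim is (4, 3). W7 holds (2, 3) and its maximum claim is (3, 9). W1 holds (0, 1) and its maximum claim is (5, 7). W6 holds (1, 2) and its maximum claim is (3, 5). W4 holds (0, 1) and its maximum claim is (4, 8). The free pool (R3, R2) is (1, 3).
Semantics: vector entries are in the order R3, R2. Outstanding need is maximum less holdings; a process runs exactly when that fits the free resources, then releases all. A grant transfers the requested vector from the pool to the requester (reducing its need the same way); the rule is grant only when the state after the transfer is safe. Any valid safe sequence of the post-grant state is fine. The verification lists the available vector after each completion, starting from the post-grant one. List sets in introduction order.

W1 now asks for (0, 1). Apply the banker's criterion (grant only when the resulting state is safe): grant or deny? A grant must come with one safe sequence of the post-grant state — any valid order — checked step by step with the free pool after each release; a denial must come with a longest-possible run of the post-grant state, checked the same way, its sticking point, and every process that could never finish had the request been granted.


GRANT. The post-grant state is safe; one safe sequence: W2, W5, W6, W1, W4, W7.
Key observation: after the grant the pool drops to (1, 2), which still lets W2 finish first and unwind the rest.
Check on the post-grant state, step by step:
  pool = (1, 2)
  run W2 (needs (0, 1), free (1, 2)); after release of (1, 0) the pool is (2, 2)
  run W5 (needs (2, 2), free (2, 2)); after release of (2, 1) the pool is (4, 3)
  run W6 (needs (2, 3), free (4, 3)); after release of (1, 2) the pool is (5, 5)
  run W1 (needs (5, 5), free (5, 5)); after release of (0, 2) the pool is (5, 7)
  run W4 (needs (4, 7), free (5, 7)); after release of (0, 1) the pool is (5, 8)
  run W7 (needs (1, 6), free (5, 8)); after release of (2, 3) the pool is (7, 11)


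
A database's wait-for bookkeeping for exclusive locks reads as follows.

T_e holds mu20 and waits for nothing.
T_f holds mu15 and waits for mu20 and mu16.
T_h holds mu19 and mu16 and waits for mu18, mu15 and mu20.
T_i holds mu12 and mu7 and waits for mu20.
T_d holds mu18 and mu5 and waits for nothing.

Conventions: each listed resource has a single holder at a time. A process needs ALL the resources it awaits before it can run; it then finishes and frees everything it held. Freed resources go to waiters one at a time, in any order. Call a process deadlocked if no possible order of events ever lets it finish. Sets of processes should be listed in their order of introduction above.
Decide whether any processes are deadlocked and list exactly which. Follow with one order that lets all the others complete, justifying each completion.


Deadlocked: T_f and T_h.
Key observation: T_f -> T_h -> T_f is a circular wait — nothing in it can go first; no other process is dragged down with it.
One completion order for the rest: T_d, T_e, T_i.
Verifying each step:
  T_d waits on nothing -> runs at once and releases mu18 and mu5
  T_e waits on nothing -> runs at once and releases mu20
  T_i waits on mu20 — all released -> runs and releases mu12 and mu7


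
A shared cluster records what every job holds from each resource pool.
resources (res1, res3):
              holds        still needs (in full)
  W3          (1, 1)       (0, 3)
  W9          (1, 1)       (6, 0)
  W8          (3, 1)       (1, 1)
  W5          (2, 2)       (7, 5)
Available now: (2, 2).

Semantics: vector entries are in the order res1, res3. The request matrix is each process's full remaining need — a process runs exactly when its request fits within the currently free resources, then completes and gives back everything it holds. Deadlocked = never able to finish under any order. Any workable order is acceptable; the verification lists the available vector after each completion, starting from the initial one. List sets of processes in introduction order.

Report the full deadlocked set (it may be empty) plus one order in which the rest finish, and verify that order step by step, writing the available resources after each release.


No process is deadlocked.
Key observation: the pool covers W8 at once, and every later process fits after earlier releases.
One completion order for the rest: W8, W3, W9, W5. Walking it through:
  pool = (2, 2)
  W8: need (1, 1) fits (2, 2); releases (3, 1), pool now (5, 3)
  W3: need (0, 3) fits (5, 3); releases (1, 1), pool now (6, 4)
  W9: need (6, 0) fits (6, 4); releases (1, 1), pool now (7, 5)
  W5: need (7, 5) fits (7, 5); releases (2, 2), pool now (9, 7)


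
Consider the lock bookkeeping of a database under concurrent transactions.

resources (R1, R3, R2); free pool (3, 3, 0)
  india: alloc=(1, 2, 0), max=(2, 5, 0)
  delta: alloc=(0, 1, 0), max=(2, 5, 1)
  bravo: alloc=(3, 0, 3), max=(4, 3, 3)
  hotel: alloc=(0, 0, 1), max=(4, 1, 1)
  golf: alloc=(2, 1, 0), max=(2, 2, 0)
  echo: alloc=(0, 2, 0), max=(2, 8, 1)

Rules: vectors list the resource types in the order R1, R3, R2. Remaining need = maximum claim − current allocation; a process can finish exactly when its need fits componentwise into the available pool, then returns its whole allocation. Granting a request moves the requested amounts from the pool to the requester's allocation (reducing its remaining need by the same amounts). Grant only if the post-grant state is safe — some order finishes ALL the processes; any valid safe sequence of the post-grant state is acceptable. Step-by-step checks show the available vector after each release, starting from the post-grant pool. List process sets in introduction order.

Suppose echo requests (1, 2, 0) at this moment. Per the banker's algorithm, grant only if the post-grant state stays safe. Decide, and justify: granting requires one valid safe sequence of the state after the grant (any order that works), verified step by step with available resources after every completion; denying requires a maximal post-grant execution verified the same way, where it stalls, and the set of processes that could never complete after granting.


DENY. Granting would leave the state unsafe.
Key observation: R3 is the bottleneck — with golf, hotel done the pool holds (4, 2, 1), short of every remaining need.
Pretend the grant happened; the run golf, hotel goes as far as possible. Walking it through:
  pool = (2, 1, 0)
  golf: need (0, 1, 0) fits (2, 1, 0); releases (2, 1, 0), pool now (4, 2, 0)
  hotel: need (4, 1, 0) fits (4, 2, 0); releases (0, 0, 1), pool now (4, 2, 1)
  india cannot run: need (1, 3, 0) vs free (4, 2, 1) (insufficient R3)
  delta cannot run: need (2, 4, 1) vs free (4, 2, 1) (insufficient R3)
  bravo cannot run: need (1, 3, 0) vs free (4, 2, 1) (insufficient R3)
  echo cannot run: need (1, 4, 1) vs free (4, 2, 1) (insufficient R3)
Processes that could never finish after the grant: india, delta, bravo and echo.


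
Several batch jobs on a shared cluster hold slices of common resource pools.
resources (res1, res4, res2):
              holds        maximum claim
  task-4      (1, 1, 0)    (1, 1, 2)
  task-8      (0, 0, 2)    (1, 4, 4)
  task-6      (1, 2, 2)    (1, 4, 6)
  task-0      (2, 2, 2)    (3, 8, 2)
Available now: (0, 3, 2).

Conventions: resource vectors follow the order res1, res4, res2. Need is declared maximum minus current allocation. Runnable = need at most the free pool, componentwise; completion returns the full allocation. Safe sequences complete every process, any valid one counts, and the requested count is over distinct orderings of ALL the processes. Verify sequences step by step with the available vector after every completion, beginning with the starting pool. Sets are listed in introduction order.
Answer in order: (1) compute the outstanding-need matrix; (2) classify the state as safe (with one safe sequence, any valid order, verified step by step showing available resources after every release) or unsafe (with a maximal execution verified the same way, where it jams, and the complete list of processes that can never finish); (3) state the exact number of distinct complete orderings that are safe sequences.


(1) Outstanding need per process (order res1, res4, res2):
  task-4: (0, 0, 2)
  task-8: (1, 4, 2)
  task-6: (0, 2, 4)
  task-0: (1, 6, 0)
(2) SAFE, for example via the order task-4, task-8, task-6, task-0.
Key observation: the first exact fit in this order is task-4 — it needs (0, 0, 2) with (0, 3, 2) free, meeting a requested resource to the last unit.
Verifying each step:
  pool = (0, 3, 2)
  task-4: need (0, 0, 2) fits (0, 3, 2); releases (1, 1, 0), pool now (1, 4, 2)
  task-8: need (1, 4, 2) fits (1, 4, 2); releases (0, 0, 2), pool now (1, 4, 4)
  task-6: need (0, 2, 4) fits (1, 4, 4); releases (1, 2, 2), pool now (2, 6, 6)
  task-0: need (1, 6, 0) fits (2, 6, 6); releases (2, 2, 2), pool now (4, 8, 8)
(3) Exactly 1 of the possible complete orderings is a safe sequence.


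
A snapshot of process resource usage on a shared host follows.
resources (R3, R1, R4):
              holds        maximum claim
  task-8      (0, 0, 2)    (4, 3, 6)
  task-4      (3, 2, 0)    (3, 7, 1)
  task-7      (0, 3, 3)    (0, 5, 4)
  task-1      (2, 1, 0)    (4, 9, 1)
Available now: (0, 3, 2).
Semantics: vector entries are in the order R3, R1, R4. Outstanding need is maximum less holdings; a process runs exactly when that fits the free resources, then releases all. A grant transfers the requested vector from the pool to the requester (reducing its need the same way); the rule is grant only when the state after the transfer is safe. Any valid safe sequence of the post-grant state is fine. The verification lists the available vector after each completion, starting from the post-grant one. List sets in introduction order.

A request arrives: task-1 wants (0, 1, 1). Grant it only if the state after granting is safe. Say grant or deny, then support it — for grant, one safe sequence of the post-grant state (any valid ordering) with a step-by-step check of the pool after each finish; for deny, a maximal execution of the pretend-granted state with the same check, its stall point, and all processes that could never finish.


GRANT — the state after the grant stays safe, e.g. via task-7, task-4, task-1, task-8.
Key observation: post-grant, (0, 2, 1) remains, and an order beginning with task-7 completes everyone.
Verifying the post-grant state step by step:
  pool = (0, 2, 1)
  task-7: need (0, 2, 1) fits (0, 2, 1); releases (0, 3, 3), pool now (0, 5, 4)
  task-4: need (0, 5, 1) fits (0, 5, 4); releases (3, 2, 0), pool now (3, 7, 4)
  task-1: need (2, 7, 0) fits (3, 7, 4); releases (2, 2, 1), pool now (5, 9, 5)
  task-8: need (4, 3, 4) fits (5, 9, 5); releases (0, 0, 2), pool now (5, 9, 7)


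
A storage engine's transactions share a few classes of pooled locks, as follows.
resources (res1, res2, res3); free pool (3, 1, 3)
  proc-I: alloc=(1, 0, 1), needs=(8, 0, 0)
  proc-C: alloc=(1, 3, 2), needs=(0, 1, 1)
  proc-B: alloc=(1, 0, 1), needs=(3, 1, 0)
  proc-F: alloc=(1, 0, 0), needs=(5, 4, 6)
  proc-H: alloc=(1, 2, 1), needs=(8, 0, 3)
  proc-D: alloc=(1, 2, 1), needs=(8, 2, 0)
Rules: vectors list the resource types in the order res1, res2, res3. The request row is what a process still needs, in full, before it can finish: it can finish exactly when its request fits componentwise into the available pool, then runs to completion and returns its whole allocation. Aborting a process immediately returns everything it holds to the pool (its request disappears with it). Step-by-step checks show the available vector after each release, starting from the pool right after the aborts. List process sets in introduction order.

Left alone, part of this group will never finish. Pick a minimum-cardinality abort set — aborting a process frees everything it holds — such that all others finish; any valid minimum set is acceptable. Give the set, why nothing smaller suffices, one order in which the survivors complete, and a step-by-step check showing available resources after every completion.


Abort proc-I and proc-D.
Key observation: before aborting proc-I and proc-D, proc-H was permanently blocked — no order could ever run it; afterwards it completes at step 4.
Why nothing smaller works — every single abort fails: proc-I alone leaves proc-H blocked (short on res1); proc-C alone leaves proc-I blocked (short on res1); proc-B alone leaves proc-I blocked (short on res1); proc-F alone leaves proc-I blocked (short on res1); proc-H alone leaves proc-I blocked (short on res1); proc-D alone leaves proc-I blocked (short on res1).
Survivors finish in the order: proc-C, proc-F, proc-B, proc-H. Step-by-step check (pool after the aborts first):
  pool = (5, 3, 5)
  run proc-C (needs (0, 1, 1), free (5, 3, 5)); after release of (1, 3, 2) the pool is (6, 6, 7)
  run proc-F (needs (5, 4, 6), free (6, 6, 7)); after release of (1, 0, 0) the pool is (7, 6, 7)
  run proc-B (needs (3, 1, 0), free (7, 6, 7)); after release of (1, 0, 1) the pool is (8, 6, 8)
  run proc-H (needs (8, 0, 3), free (8, 6, 8)); after release of (1, 2, 1) the pool is (9, 8, 9)


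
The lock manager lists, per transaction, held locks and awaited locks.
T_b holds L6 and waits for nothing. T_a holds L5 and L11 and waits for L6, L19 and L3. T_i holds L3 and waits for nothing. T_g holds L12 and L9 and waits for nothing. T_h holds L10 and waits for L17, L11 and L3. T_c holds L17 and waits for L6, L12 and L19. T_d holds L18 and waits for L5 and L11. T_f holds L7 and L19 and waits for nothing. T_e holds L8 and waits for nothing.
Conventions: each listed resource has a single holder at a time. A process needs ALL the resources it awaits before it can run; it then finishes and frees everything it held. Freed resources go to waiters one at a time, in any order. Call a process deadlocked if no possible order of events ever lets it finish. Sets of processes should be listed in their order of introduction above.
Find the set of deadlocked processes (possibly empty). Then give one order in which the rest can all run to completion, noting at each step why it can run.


No process is deadlocked.
Key observation: every chain of waits terminates; starting from the processes that wait on nothing, all the rest unlock in turn.
A valid finishing order for the others: T_b, T_i, T_f, T_a, T_g, T_c, T_h, T_d, T_e.
Check, step by step:
  T_b: no waits; runs immediately, freeing L6
  T_i: no waits; runs immediately, freeing L3
  T_f: no waits; runs immediately, freeing L7 and L19
  T_a waits on L6, L19 and L3 — all released -> runs and releases L5 and L11
  T_g: no waits; runs immediately, freeing L12 and L9
  T_c waits on L6, L12 and L19 — all released -> runs and releases L17
  T_h waits on L17, L11 and L3 — all released -> runs and releases L10
  T_d waits on L5 and L11 — all released -> runs and releases L18
  T_e: no waits; runs immediately, freeing L8


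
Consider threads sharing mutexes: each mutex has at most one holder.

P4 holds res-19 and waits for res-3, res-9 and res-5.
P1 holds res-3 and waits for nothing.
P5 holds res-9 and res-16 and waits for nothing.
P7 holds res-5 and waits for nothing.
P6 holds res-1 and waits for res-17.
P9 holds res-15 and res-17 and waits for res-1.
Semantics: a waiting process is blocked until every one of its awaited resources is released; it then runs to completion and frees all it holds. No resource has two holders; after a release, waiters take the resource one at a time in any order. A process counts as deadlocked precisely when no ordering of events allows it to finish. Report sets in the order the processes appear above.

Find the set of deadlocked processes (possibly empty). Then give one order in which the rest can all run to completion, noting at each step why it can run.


The deadlocked set is P6 and P9.
Key observation: the cycle P6 -> P9 -> P6 can never break — each member waits on the next; no other process is dragged down with it.
One completion order for the rest: P1, P7, P5, P4.
Step-by-step check:
  P1: no waits; runs immediately, freeing res-3
  P7: no waits; runs immediately, freeing res-5
  P5: no waits; runs immediately, freeing res-9 and res-16
  run P4 (all its waits — res-3, res-9 and res-5 — are resolved); releases res-19


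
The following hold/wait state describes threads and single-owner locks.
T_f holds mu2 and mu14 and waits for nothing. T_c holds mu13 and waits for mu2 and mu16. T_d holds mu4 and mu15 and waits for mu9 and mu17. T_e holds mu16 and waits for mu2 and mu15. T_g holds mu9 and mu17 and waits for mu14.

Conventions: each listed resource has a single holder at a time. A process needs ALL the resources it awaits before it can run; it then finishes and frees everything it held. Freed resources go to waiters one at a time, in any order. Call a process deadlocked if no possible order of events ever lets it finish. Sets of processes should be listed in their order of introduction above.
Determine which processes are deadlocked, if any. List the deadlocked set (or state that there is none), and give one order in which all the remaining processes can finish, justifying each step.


Nothing here is deadlocked.
Key observation: no waiting chain loops back on itself — every chain ends at a process that waits on nothing, so everyone eventually runs.
The rest can finish in the order T_f, T_g, T_d, T_e, T_c.
Check, step by step:
  T_f: no waits; runs immediately, freeing mu2 and mu14
  T_g: everything it awaited (mu14) is free; runs, freeing mu9 and mu17
  T_d: everything it awaited (mu9 and mu17) is free; runs, freeing mu4 and mu15
  T_e: everything it awaited (mu2 and mu15) is free; runs, freeing mu16
  T_c: everything it awaited (mu2 and mu16) is free; runs, freeing mu13


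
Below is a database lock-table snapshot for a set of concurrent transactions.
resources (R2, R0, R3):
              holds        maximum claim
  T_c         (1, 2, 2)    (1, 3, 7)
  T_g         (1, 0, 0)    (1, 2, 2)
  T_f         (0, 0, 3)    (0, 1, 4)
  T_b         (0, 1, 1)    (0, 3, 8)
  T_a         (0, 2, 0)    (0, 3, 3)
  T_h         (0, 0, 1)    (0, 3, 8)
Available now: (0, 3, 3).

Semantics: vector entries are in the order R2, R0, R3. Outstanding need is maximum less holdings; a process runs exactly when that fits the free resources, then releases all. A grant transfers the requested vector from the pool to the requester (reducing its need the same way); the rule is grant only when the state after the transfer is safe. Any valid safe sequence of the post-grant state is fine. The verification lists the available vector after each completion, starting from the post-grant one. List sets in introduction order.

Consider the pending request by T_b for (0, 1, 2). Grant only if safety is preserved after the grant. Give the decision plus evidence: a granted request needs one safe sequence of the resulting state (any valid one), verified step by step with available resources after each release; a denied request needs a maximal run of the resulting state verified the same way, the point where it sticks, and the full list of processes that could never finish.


DENY — the pretend-granted state is unsafe.
Key observation: the wall is R3: completing T_f, T_g, T_a brings the pool only to (1, 4, 4), and all the rest need more.
Pretend the grant happened; the run T_f, T_g, T_a goes as far as possible. Verifying each step:
  pool = (0, 2, 1)
  T_f: need (0, 1, 1) fits (0, 2, 1); releases (0, 0, 3), pool now (0, 2, 4)
  T_g: need (0, 2, 2) fits (0, 2, 4); releases (1, 0, 0), pool now (1, 2, 4)
  T_a: need (0, 1, 3) fits (1, 2, 4); releases (0, 2, 0), pool now (1, 4, 4)
  blocked: T_c wants (0, 1, 5), pool (1, 4, 4) — not enough R3
  blocked: T_b wants (0, 1, 5), pool (1, 4, 4) — not enough R3
  blocked: T_h wants (0, 3, 7), pool (1, 4, 4) — not enough R3
Processes that could never finish after the grant: T_c, T_b and T_h.


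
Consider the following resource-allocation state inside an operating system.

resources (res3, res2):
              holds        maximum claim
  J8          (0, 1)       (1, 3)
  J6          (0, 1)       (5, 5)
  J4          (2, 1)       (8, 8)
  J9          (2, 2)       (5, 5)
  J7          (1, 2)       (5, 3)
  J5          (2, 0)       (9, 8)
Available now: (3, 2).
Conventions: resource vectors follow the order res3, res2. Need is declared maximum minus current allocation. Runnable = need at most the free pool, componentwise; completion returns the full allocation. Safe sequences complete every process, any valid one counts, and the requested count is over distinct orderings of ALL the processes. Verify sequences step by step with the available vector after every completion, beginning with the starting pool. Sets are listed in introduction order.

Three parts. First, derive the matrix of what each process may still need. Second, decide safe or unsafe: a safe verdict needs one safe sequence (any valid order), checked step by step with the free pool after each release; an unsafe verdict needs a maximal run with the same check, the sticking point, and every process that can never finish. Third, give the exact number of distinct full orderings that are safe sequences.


(1) Need matrix, components ordered res3, res2:
  J8: (1, 2)
  J6: (5, 4)
  J4: (6, 7)
  J9: (3, 3)
  J7: (4, 1)
  J5: (7, 8)
(2) The state is SAFE; one workable sequence: J8, J9, J7, J6, J4, J5.
Key observation: the order's first zero-slack moment is J8 ((1, 2) needed, (3, 2) free — a requested resource with nothing to spare).
Check, step by step:
  pool = (3, 2)
  run J8 (needs (1, 2), free (3, 2)); after release of (0, 1) the pool is (3, 3)
  run J9 (needs (3, 3), free (3, 3)); after release of (2, 2) the pool is (5, 5)
  run J7 (needs (4, 1), free (5, 5)); after release of (1, 2) the pool is (6, 7)
  run J6 (needs (5, 4), free (6, 7)); after release of (0, 1) the pool is (6, 8)
  run J4 (needs (6, 7), free (6, 8)); after release of (2, 1) the pool is (8, 9)
  run J5 (needs (7, 8), free (8, 9)); after release of (2, 0) the pool is (10, 9)
(3) Exactly 4 of the possible complete orderings are safe sequences.
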